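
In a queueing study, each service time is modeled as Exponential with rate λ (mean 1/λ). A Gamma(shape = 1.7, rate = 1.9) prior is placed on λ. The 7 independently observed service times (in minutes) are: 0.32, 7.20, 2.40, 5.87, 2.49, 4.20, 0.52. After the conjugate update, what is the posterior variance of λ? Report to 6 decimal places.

0.014032

With a Gamma(shape α, rate β) prior on the exponential rate λ, the posterior after n observations with total T = Σxᵢ is Gamma(α+n, β+T).
Sum of observations T = 23.00 minutes; n = 7.
Posterior: Gamma(1.7+7, 1.9+23.00) = Gamma(8.7, 24.90).
Var = α/β² = 0.014032.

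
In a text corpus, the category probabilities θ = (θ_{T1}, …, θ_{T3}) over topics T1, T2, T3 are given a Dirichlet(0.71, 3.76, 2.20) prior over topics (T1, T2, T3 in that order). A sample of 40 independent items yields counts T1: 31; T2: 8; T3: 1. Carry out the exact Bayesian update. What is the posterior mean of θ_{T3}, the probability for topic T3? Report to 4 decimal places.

0.0686

The Dirichlet prior is conjugate to the Multinomial likelihood: each posterior αⱼ = prior αⱼ + observed count nⱼ.
Posterior concentration: (31.71, 11.76, 3.20), total = 46.67.
E[θ_{T3}|data] = α_{T3}/Σα = 3.20/46.67 = 0.0686.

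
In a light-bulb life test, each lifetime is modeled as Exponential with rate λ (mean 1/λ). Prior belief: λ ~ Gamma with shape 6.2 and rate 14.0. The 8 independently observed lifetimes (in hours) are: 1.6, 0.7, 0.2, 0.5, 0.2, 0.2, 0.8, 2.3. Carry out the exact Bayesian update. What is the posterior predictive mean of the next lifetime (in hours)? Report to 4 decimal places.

With a Gamma(shape α, rate β) prior on the exponential rate λ, the posterior after n observations with total T = Σxᵢ is Gamma(α+n, β+T).
Sum of observations T = 6.5 hours; n = 8.
Posterior: Gamma(6.2+8, 14.0+6.5) = Gamma(14.2, 20.5).
The predictive distribution for the next observation is Lomax; its mean is β/(α−1) = 20.5/13.2 = 1.5530.

1.5530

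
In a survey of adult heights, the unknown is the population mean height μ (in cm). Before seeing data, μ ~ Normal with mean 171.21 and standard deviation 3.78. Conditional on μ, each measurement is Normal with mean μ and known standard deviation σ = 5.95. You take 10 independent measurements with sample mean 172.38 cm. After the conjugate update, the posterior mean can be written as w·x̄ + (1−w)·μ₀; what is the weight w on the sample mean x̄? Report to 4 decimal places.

For Normal data with known variance σ², a Normal(μ₀, σ₀²) prior on μ is conjugate. Posterior precision = 1/σ₀² + n/σ²; posterior mean is the precision-weighted average of μ₀ and x̄.
σ₀² = 3.78² = 14.2884, σ² = 5.95² = 35.4025. Prior precision 1/σ₀² = 1/14.2884; data precision n/σ² = 10/35.4025.
w = (n/σ²)/(1/σ₀² + n/σ²) = n·σ₀²/(σ² + n·σ₀²) = 10·14.2884/(35.4025 + 10·14.2884) = 142.884/178.2865 = 0.8014.

0.8014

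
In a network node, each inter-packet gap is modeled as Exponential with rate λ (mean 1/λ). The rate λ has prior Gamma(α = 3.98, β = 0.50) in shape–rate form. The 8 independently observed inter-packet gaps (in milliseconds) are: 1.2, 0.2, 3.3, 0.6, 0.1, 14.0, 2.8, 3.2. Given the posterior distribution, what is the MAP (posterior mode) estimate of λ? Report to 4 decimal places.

0.4239

With a Gamma(shape α, rate β) prior on the exponential rate λ, the posterior after n observations with total T = Σxᵢ is Gamma(α+n, β+T).
Sum of observations T = 25.4 milliseconds; n = 8.
Posterior: Gamma(3.98+8, 0.50+25.4) = Gamma(11.98, 25.90).
Mode = (α−1)/β = 0.4239.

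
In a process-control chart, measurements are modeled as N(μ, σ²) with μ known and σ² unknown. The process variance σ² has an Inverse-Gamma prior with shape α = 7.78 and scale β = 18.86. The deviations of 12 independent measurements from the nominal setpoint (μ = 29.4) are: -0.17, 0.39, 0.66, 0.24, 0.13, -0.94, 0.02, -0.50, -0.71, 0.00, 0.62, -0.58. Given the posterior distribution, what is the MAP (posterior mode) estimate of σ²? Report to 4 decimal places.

With known mean μ and an Inverse-Gamma(α, β) prior on σ², the Normal likelihood is conjugate: posterior is Inv-Gamma(α + n/2, β + Σ(xᵢ−μ)²/2).
Σ(xᵢ−μ)² = (-0.17)² + (0.39)² + (0.66)² + (0.24)² + (0.13)² + (-0.94)² + (0.02)² + (-0.50)² + (-0.71)² + (0.00)² + (0.62)² + (-0.58)² = 3.0500.
Posterior: Inv-Gamma(7.78 + 12/2, 18.86 + 3.0500/2) = Inv-Gamma(13.78, 20.38500).
Mode = β/(α+1) = 20.38500/14.78 = 1.3792.

1.3792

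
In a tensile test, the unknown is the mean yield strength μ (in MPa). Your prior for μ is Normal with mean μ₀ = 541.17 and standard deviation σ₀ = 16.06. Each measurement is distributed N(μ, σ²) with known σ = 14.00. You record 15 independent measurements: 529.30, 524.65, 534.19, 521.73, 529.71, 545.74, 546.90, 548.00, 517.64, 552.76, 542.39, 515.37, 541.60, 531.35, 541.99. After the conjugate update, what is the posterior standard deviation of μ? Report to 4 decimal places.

For Normal data with known variance σ², a Normal(μ₀, σ₀²) prior on μ is conjugate. Posterior precision = 1/σ₀² + n/σ²; posterior mean is the precision-weighted average of μ₀ and x̄.
σ₀² = 16.06² = 257.9236, σ² = 14.00² = 196; σ² + n·σ₀² = 196 + 15·257.9236 = 4064.854.
Posterior precision = 1/σ₀² + n/σ² = 1/257.9236 + 15/196 = (σ² + n·σ₀²)/(σ₀²σ²) = 4064.854/(257.9236·196); posterior variance σₙ² = σ₀²σ²/(σ² + n·σ₀²) = 257.9236·196/4064.854 = 12.436615.
Posterior SD = √σₙ² = √(257.9236·196/4064.854) = 3.5266.

3.5266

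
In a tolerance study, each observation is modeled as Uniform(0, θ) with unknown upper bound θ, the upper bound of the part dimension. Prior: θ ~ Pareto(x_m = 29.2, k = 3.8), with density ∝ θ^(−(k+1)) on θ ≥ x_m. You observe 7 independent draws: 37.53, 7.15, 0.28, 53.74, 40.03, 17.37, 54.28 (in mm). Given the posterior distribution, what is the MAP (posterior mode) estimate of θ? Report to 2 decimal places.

54.28

A Pareto(scale x_m, shape k) prior on the upper bound θ of Uniform(0, θ) is conjugate: posterior is Pareto(max(x_m, max xᵢ), k + n).
Sample maximum = 54.28; prior scale x_m = 29.2 → posterior scale = max = 54.28.
Posterior shape = 3.8 + 7 = 10.8.
The Pareto density is decreasing on [x_m, ∞), so the mode is x_m = 54.28.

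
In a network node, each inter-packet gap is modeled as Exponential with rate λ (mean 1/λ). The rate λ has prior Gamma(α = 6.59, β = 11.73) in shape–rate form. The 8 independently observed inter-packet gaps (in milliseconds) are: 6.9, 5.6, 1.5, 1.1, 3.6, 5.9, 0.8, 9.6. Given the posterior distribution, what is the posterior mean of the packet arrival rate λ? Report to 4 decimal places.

With a Gamma(shape α, rate β) prior on the exponential rate λ, the posterior after n observations with total T = Σxᵢ is Gamma(α+n, β+T).
Sum of observations T = 35.0 milliseconds; n = 8.
Posterior: Gamma(6.59+8, 11.73+35.0) = Gamma(14.59, 46.73).
Posterior mean of λ = α/β = 14.59/46.73 = 0.3122.

0.3122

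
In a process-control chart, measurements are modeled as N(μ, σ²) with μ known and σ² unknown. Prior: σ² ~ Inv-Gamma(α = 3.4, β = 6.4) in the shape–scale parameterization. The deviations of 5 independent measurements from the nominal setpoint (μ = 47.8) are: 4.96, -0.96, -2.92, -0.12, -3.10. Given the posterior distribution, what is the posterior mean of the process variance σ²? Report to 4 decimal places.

5.7627

With known mean μ and an Inverse-Gamma(α, β) prior on σ², the Normal likelihood is conjugate: posterior is Inv-Gamma(α + n/2, β + Σ(xᵢ−μ)²/2).
Σ(xᵢ−μ)² = (4.96)² + (-0.96)² + (-2.92)² + (-0.12)² + (-3.10)² = 43.6740.
Posterior: Inv-Gamma(3.4 + 5/2, 6.4 + 43.6740/2) = Inv-Gamma(5.90, 28.23700).
E[σ²|data] = β/(α−1) = 28.23700/4.90 = 5.7627.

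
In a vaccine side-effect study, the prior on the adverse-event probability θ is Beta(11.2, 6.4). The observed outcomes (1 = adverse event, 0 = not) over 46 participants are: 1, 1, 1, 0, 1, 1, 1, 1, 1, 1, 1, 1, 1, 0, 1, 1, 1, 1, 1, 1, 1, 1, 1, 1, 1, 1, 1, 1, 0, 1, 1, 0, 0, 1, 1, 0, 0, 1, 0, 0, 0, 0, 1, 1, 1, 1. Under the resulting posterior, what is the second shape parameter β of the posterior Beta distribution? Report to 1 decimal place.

17.4

The Beta prior is conjugate to a Binomial/Bernoulli likelihood; the update adds successes to α and failures to β.
Posterior: Beta(α+k, β+n−k) = Beta(11.2+35, 6.4+11) = Beta(46.2, 17.4).
Posterior β = 17.4.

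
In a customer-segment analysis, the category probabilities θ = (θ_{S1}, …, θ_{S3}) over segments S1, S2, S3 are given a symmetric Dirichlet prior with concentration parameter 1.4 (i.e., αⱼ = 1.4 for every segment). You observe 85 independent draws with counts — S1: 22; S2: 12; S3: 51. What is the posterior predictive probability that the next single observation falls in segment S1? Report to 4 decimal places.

0.2623

The Dirichlet prior is conjugate to the Multinomial likelihood: each posterior αⱼ = prior αⱼ + observed count nⱼ.
Posterior concentration: (23.4, 13.4, 52.4), total = 89.2.
P(next = S1 | data) = α_{S1}/Σα = 0.2623.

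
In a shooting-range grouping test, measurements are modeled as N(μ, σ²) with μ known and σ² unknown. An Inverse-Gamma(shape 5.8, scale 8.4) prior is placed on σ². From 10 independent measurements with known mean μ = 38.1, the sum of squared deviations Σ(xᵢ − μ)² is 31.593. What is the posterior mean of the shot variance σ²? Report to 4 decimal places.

2.4690

With known mean μ and an Inverse-Gamma(α, β) prior on σ², the Normal likelihood is conjugate: posterior is Inv-Gamma(α + n/2, β + Σ(xᵢ−μ)²/2).
Posterior: Inv-Gamma(5.8 + 10/2, 8.4 + 31.593/2) = Inv-Gamma(10.80, 24.1965).
E[σ²|data] = β/(α−1) = 24.1965/9.80 = 2.4690.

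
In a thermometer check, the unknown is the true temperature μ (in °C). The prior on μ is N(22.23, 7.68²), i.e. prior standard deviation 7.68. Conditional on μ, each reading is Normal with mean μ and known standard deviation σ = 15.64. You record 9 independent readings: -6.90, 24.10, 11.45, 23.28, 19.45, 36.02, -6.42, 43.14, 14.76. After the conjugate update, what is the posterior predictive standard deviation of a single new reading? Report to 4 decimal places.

16.2239

For Normal data with known variance σ², a Normal(μ₀, σ₀²) prior on μ is conjugate. Posterior precision = 1/σ₀² + n/σ²; posterior mean is the precision-weighted average of μ₀ and x̄.
σ₀² = 7.68² = 58.9824, σ² = 15.64² = 244.6096; σ² + n·σ₀² = 244.6096 + 9·58.9824 = 775.4512.
Posterior precision = 1/σ₀² + n/σ² = 1/58.9824 + 9/244.6096 = (σ² + n·σ₀²)/(σ₀²σ²) = 775.4512/(58.9824·244.6096); posterior variance σₙ² = σ₀²σ²/(σ² + n·σ₀²) = 58.9824·244.6096/775.4512 = 18.605505.
Predictive variance for one new observation = σₙ² + σ² = 58.9824·244.6096/775.4512 + 244.6096 = σ²·(σ₀² + 775.4512)/775.4512 = 244.6096·834.4336/775.4512 = 263.215105; SD = √(244.6096·834.4336/775.4512) = 16.2239.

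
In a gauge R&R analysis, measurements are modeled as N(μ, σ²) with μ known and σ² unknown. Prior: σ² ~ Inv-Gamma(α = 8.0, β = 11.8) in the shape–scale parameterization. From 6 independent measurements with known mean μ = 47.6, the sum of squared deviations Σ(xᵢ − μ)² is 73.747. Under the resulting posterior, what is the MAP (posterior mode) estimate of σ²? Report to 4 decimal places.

4.0561

With known mean μ and an Inverse-Gamma(α, β) prior on σ², the Normal likelihood is conjugate: posterior is Inv-Gamma(α + n/2, β + Σ(xᵢ−μ)²/2).
Posterior: Inv-Gamma(8.0 + 6/2, 11.8 + 73.747/2) = Inv-Gamma(11.00, 48.6735).
Mode = β/(α+1) = 48.6735/12.00 = 4.0561.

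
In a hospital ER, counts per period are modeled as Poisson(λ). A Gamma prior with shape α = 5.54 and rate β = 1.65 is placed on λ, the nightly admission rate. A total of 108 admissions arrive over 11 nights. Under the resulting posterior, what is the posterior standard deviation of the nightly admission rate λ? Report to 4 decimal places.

0.8423

With a Gamma(shape α, rate β) prior, the Poisson likelihood is conjugate: the posterior is Gamma(α + ΣXᵢ, β + n).
Posterior: Gamma(α+S, β+n) = Gamma(5.54+108, 1.65+11) = Gamma(113.54, 12.65).
SD = √α/β = √113.54/12.65 = 0.8423.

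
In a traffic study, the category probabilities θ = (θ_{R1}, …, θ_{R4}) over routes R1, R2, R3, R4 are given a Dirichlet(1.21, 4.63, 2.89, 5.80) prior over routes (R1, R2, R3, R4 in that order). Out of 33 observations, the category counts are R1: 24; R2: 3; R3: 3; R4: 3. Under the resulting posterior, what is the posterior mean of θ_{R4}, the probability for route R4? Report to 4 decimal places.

The Dirichlet prior is conjugate to the Multinomial likelihood: each posterior αⱼ = prior αⱼ + observed count nⱼ.
Posterior concentration: (25.21, 7.63, 5.89, 8.80), total = 47.53.
E[θ_{R4}|data] = α_{R4}/Σα = 8.80/47.53 = 0.1851.

0.1851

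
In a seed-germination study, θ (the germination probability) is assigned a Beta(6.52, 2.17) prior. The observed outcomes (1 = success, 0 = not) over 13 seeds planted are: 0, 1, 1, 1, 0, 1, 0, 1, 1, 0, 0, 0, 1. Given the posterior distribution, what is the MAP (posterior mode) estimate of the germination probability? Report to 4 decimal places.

0.6359

The Beta prior is conjugate to a Binomial/Bernoulli likelihood; the update adds successes to α and failures to β.
Posterior: Beta(α+k, β+n−k) = Beta(6.52+7, 2.17+6) = Beta(13.52, 8.17).
Mode of Beta(a,b) for a,b>1 is (a−1)/(a+b−2) = 12.52/19.69 = 0.6359.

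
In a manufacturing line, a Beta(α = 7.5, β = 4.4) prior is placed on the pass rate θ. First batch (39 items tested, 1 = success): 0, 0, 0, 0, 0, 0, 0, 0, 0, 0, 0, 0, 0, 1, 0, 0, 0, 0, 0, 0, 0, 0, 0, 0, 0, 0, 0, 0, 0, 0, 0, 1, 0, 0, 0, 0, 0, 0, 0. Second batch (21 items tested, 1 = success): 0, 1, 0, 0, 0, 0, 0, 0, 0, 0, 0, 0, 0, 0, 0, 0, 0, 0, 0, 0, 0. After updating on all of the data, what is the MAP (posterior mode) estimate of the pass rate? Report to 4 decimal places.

The Beta prior is conjugate to a Binomial/Bernoulli likelihood; the update adds successes to α and failures to β.
After batch 1: Beta(7.5+2, 4.4+37) = Beta(9.5, 41.4).
After batch 2: Beta(9.5+1, 41.4+20) = Beta(10.5, 61.4).
Mode of Beta(a,b) for a,b>1 is (a−1)/(a+b−2) = 9.5/69.9 = 0.1359.

0.1359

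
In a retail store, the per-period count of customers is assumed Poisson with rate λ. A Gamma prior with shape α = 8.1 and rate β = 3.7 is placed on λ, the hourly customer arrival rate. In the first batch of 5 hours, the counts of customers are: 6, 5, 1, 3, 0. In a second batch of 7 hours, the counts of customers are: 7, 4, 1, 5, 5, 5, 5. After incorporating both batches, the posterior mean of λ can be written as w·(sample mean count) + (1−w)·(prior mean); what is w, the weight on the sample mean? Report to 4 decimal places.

0.7643

With a Gamma(shape α, rate β) prior, the Poisson likelihood is conjugate: the posterior is Gamma(α + ΣXᵢ, β + n).
Total number of hours: n = 5 + 7 = 12.
Posterior mean = (α₀+S)/(β₀+n) = [n/(β₀+n)]·(S/n) + [β₀/(β₀+n)]·(α₀/β₀), so only n and β₀ enter the weight.
Weight on data w = n/(β₀+n) = 12/(3.7+12) = 12/15.7 = 0.7643.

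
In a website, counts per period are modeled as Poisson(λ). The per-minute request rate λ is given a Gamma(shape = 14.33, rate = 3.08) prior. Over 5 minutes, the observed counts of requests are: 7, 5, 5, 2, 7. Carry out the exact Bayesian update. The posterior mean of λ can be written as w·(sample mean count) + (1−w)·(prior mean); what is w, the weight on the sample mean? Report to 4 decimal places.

With a Gamma(shape α, rate β) prior, the Poisson likelihood is conjugate: the posterior is Gamma(α + ΣXᵢ, β + n).
Posterior mean = (α₀+S)/(β₀+n) = [n/(β₀+n)]·(S/n) + [β₀/(β₀+n)]·(α₀/β₀), so only n and β₀ enter the weight.
Weight on data w = n/(β₀+n) = 5/(3.08+5) = 5/8.08 = 0.6188.

0.6188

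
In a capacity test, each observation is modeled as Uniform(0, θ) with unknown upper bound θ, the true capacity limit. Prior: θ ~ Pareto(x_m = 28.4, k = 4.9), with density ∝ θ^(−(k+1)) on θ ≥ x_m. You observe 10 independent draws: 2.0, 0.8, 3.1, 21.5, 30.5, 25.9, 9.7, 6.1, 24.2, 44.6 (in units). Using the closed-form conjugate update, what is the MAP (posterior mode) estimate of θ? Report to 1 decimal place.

A Pareto(scale x_m, shape k) prior on the upper bound θ of Uniform(0, θ) is conjugate: posterior is Pareto(max(x_m, max xᵢ), k + n).
Sample maximum = 44.6; prior scale x_m = 28.4 → posterior scale = max = 44.6.
Posterior shape = 4.9 + 10 = 14.9.
The Pareto density is decreasing on [x_m, ∞), so the mode is x_m = 44.6.

44.6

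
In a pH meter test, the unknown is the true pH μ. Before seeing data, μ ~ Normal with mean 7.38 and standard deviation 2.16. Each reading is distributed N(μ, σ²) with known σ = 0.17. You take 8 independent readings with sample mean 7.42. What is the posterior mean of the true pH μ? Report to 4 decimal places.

7.4200

For Normal data with known variance σ², a Normal(μ₀, σ₀²) prior on μ is conjugate. Posterior precision = 1/σ₀² + n/σ²; posterior mean is the precision-weighted average of μ₀ and x̄.
n·x̄ = 8·7.42 = 59.36.
σ₀² = 2.16² = 4.6656, σ² = 0.17² = 0.0289; σ² + n·σ₀² = 0.0289 + 8·4.6656 = 37.3537.
Posterior mean = (μ₀/σ₀² + n·x̄/σ²)/(1/σ₀² + n/σ²) = (σ²·μ₀ + σ₀²·n·x̄)/(σ² + n·σ₀²) = (0.0289·7.38 + 4.6656·59.36)/37.3537 = 277.163298/37.3537 = 7.4200.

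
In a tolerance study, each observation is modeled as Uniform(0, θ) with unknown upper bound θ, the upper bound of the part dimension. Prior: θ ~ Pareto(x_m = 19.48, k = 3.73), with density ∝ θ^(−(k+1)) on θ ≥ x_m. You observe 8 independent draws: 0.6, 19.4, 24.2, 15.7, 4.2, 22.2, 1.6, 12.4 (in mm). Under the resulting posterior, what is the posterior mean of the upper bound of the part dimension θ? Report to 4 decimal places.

A Pareto(scale x_m, shape k) prior on the upper bound θ of Uniform(0, θ) is conjugate: posterior is Pareto(max(x_m, max xᵢ), k + n).
Sample maximum = 24.2; prior scale x_m = 19.48 → posterior scale = max = 24.20.
Posterior shape = 3.73 + 8 = 11.73.
E[θ|data] = k·x_m/(k−1) = 11.73·24.20/10.73 = 26.4554.

26.4554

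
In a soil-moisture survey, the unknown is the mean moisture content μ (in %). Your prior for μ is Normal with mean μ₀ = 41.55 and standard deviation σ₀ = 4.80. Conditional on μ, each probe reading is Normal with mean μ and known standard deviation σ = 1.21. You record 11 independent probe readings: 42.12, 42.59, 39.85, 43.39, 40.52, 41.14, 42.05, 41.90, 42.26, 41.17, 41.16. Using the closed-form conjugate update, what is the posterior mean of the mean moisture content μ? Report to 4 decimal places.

For Normal data with known variance σ², a Normal(μ₀, σ₀²) prior on μ is conjugate. Posterior precision = 1/σ₀² + n/σ²; posterior mean is the precision-weighted average of μ₀ and x̄.
Σxᵢ = 42.12 + 42.59 + 39.85 + 43.39 + 40.52 + 41.14 + 42.05 + 41.90 + 42.26 + 41.17 + 41.16 = 458.15, so n·x̄ = 458.15.
σ₀² = 4.80² = 23.04, σ² = 1.21² = 1.4641; σ² + n·σ₀² = 1.4641 + 11·23.04 = 254.9041.
Posterior mean = (μ₀/σ₀² + n·x̄/σ²)/(1/σ₀² + n/σ²) = (σ²·μ₀ + σ₀²·n·x̄)/(σ² + n·σ₀²) = (1.4641·41.55 + 23.04·458.15)/254.9041 = 10616.609355/254.9041 = 41.6494.

41.6494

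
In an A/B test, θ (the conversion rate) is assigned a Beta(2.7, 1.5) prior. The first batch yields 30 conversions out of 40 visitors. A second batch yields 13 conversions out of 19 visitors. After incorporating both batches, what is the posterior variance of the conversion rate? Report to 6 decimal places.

0.003119

The Beta prior is conjugate to a Binomial/Bernoulli likelihood; the update adds successes to α and failures to β.
After batch 1: Beta(2.7+30, 1.5+10) = Beta(32.7, 11.5).
After batch 2: Beta(32.7+13, 11.5+6) = Beta(45.7, 17.5).
Var = αβ/((α+β)²(α+β+1)) = 45.7·17.5/(63.2²·64.2) = 0.003119.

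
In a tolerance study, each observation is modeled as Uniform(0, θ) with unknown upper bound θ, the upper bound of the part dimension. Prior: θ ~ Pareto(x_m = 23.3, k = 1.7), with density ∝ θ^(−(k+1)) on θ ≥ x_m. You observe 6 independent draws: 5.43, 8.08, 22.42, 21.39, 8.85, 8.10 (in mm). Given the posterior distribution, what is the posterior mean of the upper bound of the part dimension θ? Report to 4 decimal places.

26.7776

A Pareto(scale x_m, shape k) prior on the upper bound θ of Uniform(0, θ) is conjugate: posterior is Pareto(max(x_m, max xᵢ), k + n).
Sample maximum = 22.42; prior scale x_m = 23.3 → posterior scale = max = 23.30.
Posterior shape = 1.7 + 6 = 7.7.
E[θ|data] = k·x_m/(k−1) = 7.7·23.30/6.7 = 26.7776.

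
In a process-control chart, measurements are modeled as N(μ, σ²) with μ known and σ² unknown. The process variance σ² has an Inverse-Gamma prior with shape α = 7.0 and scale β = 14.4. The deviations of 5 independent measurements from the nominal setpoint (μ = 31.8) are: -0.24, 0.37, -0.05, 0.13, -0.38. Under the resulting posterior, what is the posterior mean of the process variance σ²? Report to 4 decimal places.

With known mean μ and an Inverse-Gamma(α, β) prior on σ², the Normal likelihood is conjugate: posterior is Inv-Gamma(α + n/2, β + Σ(xᵢ−μ)²/2).
Σ(xᵢ−μ)² = (-0.24)² + (0.37)² + (-0.05)² + (0.13)² + (-0.38)² = 0.3583.
Posterior: Inv-Gamma(7.0 + 5/2, 14.4 + 0.3583/2) = Inv-Gamma(9.50, 14.57915).
E[σ²|data] = β/(α−1) = 14.57915/8.50 = 1.7152.

1.7152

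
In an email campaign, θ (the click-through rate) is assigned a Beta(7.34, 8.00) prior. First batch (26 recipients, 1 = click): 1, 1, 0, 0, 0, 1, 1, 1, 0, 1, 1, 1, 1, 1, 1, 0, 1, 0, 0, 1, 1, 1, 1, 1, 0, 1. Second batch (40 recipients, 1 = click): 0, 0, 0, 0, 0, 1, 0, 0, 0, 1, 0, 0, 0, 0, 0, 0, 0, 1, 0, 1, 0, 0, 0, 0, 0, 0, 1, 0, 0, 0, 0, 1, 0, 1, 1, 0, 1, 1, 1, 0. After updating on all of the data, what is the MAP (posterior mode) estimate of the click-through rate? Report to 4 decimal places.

The Beta prior is conjugate to a Binomial/Bernoulli likelihood; the update adds successes to α and failures to β.
After batch 1: Beta(7.34+18, 8.00+8) = Beta(25.34, 16.00).
After batch 2: Beta(25.34+11, 16.00+29) = Beta(36.34, 45.00).
Mode of Beta(a,b) for a,b>1 is (a−1)/(a+b−2) = 35.34/79.34 = 0.4454.

0.4454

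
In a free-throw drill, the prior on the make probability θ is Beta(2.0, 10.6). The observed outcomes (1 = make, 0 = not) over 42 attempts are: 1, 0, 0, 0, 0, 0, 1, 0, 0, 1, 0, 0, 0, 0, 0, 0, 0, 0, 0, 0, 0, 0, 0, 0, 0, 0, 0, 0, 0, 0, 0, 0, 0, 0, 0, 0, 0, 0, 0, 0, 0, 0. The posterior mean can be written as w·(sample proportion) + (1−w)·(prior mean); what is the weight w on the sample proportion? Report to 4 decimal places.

The Beta prior is conjugate to a Binomial/Bernoulli likelihood; the update adds successes to α and failures to β.
Posterior mean = (α₀+k)/(α₀+β₀+n) = [n/(α₀+β₀+n)]·(k/n) + [(α₀+β₀)/(α₀+β₀+n)]·α₀/(α₀+β₀), so only n and the prior enter the weight.
The weight on the data is w = n/(α₀+β₀+n) = 42/(2.0+10.6+42) = 42/54.6 = 0.7692.

0.7692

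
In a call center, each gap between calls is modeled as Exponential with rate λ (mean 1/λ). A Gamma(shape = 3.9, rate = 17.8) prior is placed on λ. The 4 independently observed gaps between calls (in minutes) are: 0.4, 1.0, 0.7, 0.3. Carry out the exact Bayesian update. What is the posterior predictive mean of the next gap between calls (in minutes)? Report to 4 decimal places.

With a Gamma(shape α, rate β) prior on the exponential rate λ, the posterior after n observations with total T = Σxᵢ is Gamma(α+n, β+T).
Sum of observations T = 2.4 minutes; n = 4.
Posterior: Gamma(3.9+4, 17.8+2.4) = Gamma(7.9, 20.2).
The predictive distribution for the next observation is Lomax; its mean is β/(α−1) = 20.2/6.9 = 2.9275.

2.9275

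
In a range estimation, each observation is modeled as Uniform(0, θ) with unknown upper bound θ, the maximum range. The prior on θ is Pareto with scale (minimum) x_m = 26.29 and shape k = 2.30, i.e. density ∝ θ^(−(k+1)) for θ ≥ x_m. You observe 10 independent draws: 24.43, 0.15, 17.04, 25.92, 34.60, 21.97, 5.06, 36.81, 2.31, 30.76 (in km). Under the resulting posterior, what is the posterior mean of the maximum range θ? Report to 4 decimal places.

A Pareto(scale x_m, shape k) prior on the upper bound θ of Uniform(0, θ) is conjugate: posterior is Pareto(max(x_m, max xᵢ), k + n).
Sample maximum = 36.81; prior scale x_m = 26.29 → posterior scale = max = 36.81.
Posterior shape = 2.30 + 10 = 12.30.
E[θ|data] = k·x_m/(k−1) = 12.30·36.81/11.30 = 40.0675.

40.0675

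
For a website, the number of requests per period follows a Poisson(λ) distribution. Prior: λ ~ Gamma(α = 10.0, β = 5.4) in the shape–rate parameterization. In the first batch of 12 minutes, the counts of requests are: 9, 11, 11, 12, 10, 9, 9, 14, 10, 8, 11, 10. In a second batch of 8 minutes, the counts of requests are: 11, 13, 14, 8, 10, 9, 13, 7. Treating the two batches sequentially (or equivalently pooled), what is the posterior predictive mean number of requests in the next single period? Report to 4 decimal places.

8.6220

With a Gamma(shape α, rate β) prior, the Poisson likelihood is conjugate: the posterior is Gamma(α + ΣXᵢ, β + n).
Batch 1: sum of counts S = 124 over n = 12 minutes.
After batch 1: Gamma(α+S, β+n) = Gamma(10.0+124, 5.4+12) = Gamma(134.0, 17.4).
Batch 2: sum of counts S = 85 over n = 8 minutes.
After batch 2: Gamma(α+S, β+n) = Gamma(134.0+85, 17.4+8) = Gamma(219.0, 25.4).
The predictive distribution for one future period is NegBinom with mean α/β = 8.6220.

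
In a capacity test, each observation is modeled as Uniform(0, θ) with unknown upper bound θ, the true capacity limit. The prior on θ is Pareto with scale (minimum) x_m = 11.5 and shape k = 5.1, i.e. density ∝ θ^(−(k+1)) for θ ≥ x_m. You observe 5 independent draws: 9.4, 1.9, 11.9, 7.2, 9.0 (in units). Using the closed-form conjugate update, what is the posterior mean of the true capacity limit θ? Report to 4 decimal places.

13.2077

A Pareto(scale x_m, shape k) prior on the upper bound θ of Uniform(0, θ) is conjugate: posterior is Pareto(max(x_m, max xᵢ), k + n).
Sample maximum = 11.9; prior scale x_m = 11.5 → posterior scale = max = 11.9.
Posterior shape = 5.1 + 5 = 10.1.
E[θ|data] = k·x_m/(k−1) = 10.1·11.9/9.1 = 13.2077.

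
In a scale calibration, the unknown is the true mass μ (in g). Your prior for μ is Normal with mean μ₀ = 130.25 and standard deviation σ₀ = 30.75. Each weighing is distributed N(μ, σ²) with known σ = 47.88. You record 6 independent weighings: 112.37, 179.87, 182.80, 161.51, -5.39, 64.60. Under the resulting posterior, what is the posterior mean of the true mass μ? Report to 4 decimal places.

120.0725

For Normal data with known variance σ², a Normal(μ₀, σ₀²) prior on μ is conjugate. Posterior precision = 1/σ₀² + n/σ²; posterior mean is the precision-weighted average of μ₀ and x̄.
Σxᵢ = 112.37 + 179.87 + 182.80 + 161.51 + (-5.39) + 64.60 = 695.76, so n·x̄ = 695.76.
σ₀² = 30.75² = 945.5625, σ² = 47.88² = 2292.4944; σ² + n·σ₀² = 2292.4944 + 6·945.5625 = 7965.8694.
Posterior mean = (μ₀/σ₀² + n·x̄/σ²)/(1/σ₀² + n/σ²) = (σ²·μ₀ + σ₀²·n·x̄)/(σ² + n·σ₀²) = (2292.4944·130.25 + 945.5625·695.76)/7965.8694 = 956481.9606/7965.8694 = 120.0725.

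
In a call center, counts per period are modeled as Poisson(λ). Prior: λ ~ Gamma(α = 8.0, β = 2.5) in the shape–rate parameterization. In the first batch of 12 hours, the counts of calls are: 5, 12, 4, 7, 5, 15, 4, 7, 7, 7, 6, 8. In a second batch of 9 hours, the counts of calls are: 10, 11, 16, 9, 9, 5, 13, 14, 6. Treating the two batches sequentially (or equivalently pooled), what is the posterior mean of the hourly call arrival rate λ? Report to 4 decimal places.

8.0000

With a Gamma(shape α, rate β) prior, the Poisson likelihood is conjugate: the posterior is Gamma(α + ΣXᵢ, β + n).
Batch 1: sum of counts S = 87 over n = 12 hours.
After batch 1: Gamma(α+S, β+n) = Gamma(8.0+87, 2.5+12) = Gamma(95.0, 14.5).
Batch 2: sum of counts S = 93 over n = 9 hours.
After batch 2: Gamma(α+S, β+n) = Gamma(95.0+93, 14.5+9) = Gamma(188.0, 23.5).
Posterior mean = α/β = 188.0/23.5 = 8.0000.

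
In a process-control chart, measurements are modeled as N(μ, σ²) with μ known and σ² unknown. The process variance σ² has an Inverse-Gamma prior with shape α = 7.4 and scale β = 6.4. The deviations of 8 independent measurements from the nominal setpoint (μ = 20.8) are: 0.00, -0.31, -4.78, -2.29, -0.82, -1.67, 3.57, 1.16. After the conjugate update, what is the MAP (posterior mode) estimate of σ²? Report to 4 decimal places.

With known mean μ and an Inverse-Gamma(α, β) prior on σ², the Normal likelihood is conjugate: posterior is Inv-Gamma(α + n/2, β + Σ(xᵢ−μ)²/2).
Σ(xᵢ−μ)² = (0.00)² + (-0.31)² + (-4.78)² + (-2.29)² + (-0.82)² + (-1.67)² + (3.57)² + (1.16)² = 45.7404.
Posterior: Inv-Gamma(7.4 + 8/2, 6.4 + 45.7404/2) = Inv-Gamma(11.40, 29.27020).
Mode = β/(α+1) = 29.27020/12.40 = 2.3605.

2.3605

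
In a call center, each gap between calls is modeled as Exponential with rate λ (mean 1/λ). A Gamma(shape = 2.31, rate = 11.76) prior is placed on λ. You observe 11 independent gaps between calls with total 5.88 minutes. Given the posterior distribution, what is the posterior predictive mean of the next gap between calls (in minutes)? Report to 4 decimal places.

With a Gamma(shape α, rate β) prior on the exponential rate λ, the posterior after n observations with total T = Σxᵢ is Gamma(α+n, β+T).
Posterior: Gamma(2.31+11, 11.76+5.88) = Gamma(13.31, 17.64).
The predictive distribution for the next observation is Lomax; its mean is β/(α−1) = 17.64/12.31 = 1.4330.

1.4330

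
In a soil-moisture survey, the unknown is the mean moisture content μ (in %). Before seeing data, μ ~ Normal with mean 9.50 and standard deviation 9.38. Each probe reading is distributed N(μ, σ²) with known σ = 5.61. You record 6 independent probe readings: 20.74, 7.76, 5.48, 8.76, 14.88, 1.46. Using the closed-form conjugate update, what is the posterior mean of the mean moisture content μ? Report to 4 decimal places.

For Normal data with known variance σ², a Normal(μ₀, σ₀²) prior on μ is conjugate. Posterior precision = 1/σ₀² + n/σ²; posterior mean is the precision-weighted average of μ₀ and x̄.
Σxᵢ = 20.74 + 7.76 + 5.48 + 8.76 + 14.88 + 1.46 = 59.08, so n·x̄ = 59.08.
σ₀² = 9.38² = 87.9844, σ² = 5.61² = 31.4721; σ² + n·σ₀² = 31.4721 + 6·87.9844 = 559.3785.
Posterior mean = (μ₀/σ₀² + n·x̄/σ²)/(1/σ₀² + n/σ²) = (σ²·μ₀ + σ₀²·n·x̄)/(σ² + n·σ₀²) = (31.4721·9.50 + 87.9844·59.08)/559.3785 = 5497.103302/559.3785 = 9.8272.

9.8272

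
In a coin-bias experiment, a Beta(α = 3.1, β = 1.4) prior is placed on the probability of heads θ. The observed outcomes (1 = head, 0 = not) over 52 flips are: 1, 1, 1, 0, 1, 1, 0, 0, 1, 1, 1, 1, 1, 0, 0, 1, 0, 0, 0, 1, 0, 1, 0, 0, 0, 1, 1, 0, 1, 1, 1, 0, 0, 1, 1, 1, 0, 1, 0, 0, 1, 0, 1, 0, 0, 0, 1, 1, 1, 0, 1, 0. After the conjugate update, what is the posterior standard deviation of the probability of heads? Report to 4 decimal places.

0.0656

The Beta prior is conjugate to a Binomial/Bernoulli likelihood; the update adds successes to α and failures to β.
Posterior: Beta(α+k, β+n−k) = Beta(3.1+28, 1.4+24) = Beta(31.1, 25.4).
Var = αβ/((α+β)²(α+β+1)) = 31.1·25.4/(56.5²·57.5) = 0.00430357; SD = √0.00430357 = 0.0656.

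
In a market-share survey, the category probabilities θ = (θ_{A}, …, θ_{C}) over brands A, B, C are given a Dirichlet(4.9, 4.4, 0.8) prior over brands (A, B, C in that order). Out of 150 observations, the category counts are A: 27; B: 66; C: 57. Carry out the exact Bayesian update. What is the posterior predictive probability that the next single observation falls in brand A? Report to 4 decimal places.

0.1993

The Dirichlet prior is conjugate to the Multinomial likelihood: each posterior αⱼ = prior αⱼ + observed count nⱼ.
Posterior concentration: (31.9, 70.4, 57.8), total = 160.1.
P(next = A | data) = α_{A}/Σα = 0.1993.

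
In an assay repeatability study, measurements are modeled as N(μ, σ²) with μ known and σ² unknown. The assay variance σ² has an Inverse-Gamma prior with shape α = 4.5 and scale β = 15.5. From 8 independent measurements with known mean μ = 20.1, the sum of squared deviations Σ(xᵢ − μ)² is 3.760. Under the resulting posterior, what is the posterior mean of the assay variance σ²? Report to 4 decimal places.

2.3173

With known mean μ and an Inverse-Gamma(α, β) prior on σ², the Normal likelihood is conjugate: posterior is Inv-Gamma(α + n/2, β + Σ(xᵢ−μ)²/2).
Posterior: Inv-Gamma(4.5 + 8/2, 15.5 + 3.760/2) = Inv-Gamma(8.50, 17.3800).
E[σ²|data] = β/(α−1) = 17.3800/7.50 = 2.3173.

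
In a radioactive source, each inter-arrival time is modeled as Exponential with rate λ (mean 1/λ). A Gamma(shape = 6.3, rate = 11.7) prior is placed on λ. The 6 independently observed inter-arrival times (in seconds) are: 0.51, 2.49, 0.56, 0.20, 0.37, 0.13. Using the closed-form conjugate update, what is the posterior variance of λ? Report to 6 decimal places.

With a Gamma(shape α, rate β) prior on the exponential rate λ, the posterior after n observations with total T = Σxᵢ is Gamma(α+n, β+T).
Sum of observations T = 4.26 seconds; n = 6.
Posterior: Gamma(6.3+6, 11.7+4.26) = Gamma(12.3, 15.96).
Var = α/β² = 0.048288.

0.048288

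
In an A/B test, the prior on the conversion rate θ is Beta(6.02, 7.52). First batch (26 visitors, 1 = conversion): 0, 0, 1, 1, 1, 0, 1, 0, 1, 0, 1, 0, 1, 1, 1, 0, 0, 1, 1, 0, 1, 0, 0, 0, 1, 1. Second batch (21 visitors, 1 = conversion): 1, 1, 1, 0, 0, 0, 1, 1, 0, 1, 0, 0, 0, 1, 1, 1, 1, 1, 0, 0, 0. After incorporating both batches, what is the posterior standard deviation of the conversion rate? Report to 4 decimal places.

The Beta prior is conjugate to a Binomial/Bernoulli likelihood; the update adds successes to α and failures to β.
After batch 1: Beta(6.02+14, 7.52+12) = Beta(20.02, 19.52).
After batch 2: Beta(20.02+11, 19.52+10) = Beta(31.02, 29.52).
Var = αβ/((α+β)²(α+β+1)) = 31.02·29.52/(60.54²·61.54) = 0.00405990; SD = √0.00405990 = 0.0637.

0.0637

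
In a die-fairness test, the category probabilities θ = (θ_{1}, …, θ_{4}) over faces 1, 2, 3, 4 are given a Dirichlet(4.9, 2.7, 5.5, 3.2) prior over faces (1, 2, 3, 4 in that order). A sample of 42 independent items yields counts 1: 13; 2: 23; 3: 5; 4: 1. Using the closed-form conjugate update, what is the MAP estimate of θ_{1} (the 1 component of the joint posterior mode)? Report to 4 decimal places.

0.3112

The Dirichlet prior is conjugate to the Multinomial likelihood: each posterior αⱼ = prior αⱼ + observed count nⱼ.
Posterior concentration: (17.9, 25.7, 10.5, 4.2), total = 58.3.
Joint mode component: (α_{1}−1)/(Σα−K) = 16.9/54.3 = 0.3112.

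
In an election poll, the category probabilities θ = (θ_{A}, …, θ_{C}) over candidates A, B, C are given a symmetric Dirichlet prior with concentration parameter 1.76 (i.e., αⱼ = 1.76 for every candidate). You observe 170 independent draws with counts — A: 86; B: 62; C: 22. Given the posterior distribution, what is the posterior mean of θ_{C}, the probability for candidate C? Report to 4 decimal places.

0.1356

The Dirichlet prior is conjugate to the Multinomial likelihood: each posterior αⱼ = prior αⱼ + observed count nⱼ.
Posterior concentration: (87.76, 63.76, 23.76), total = 175.28.
E[θ_{C}|data] = α_{C}/Σα = 23.76/175.28 = 0.1356.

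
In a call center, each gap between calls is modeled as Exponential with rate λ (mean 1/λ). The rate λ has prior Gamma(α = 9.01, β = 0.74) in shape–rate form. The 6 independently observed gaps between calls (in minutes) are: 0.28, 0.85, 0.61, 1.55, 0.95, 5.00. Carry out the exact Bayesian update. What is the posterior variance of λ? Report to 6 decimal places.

0.150702

With a Gamma(shape α, rate β) prior on the exponential rate λ, the posterior after n observations with total T = Σxᵢ is Gamma(α+n, β+T).
Sum of observations T = 9.24 minutes; n = 6.
Posterior: Gamma(9.01+6, 0.74+9.24) = Gamma(15.01, 9.98).
Var = α/β² = 0.150702.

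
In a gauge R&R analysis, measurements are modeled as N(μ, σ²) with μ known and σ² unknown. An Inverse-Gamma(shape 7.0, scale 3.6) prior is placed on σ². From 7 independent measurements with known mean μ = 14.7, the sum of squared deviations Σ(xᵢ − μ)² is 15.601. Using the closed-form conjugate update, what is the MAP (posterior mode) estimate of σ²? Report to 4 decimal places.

With known mean μ and an Inverse-Gamma(α, β) prior on σ², the Normal likelihood is conjugate: posterior is Inv-Gamma(α + n/2, β + Σ(xᵢ−μ)²/2).
Posterior: Inv-Gamma(7.0 + 7/2, 3.6 + 15.601/2) = Inv-Gamma(10.50, 11.4005).
Mode = β/(α+1) = 11.4005/11.50 = 0.9913.

0.9913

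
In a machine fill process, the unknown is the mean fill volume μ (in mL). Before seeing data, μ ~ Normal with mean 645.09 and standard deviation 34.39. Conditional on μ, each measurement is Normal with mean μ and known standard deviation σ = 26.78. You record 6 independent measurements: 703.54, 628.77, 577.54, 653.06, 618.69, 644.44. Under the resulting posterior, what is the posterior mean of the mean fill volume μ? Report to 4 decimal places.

For Normal data with known variance σ², a Normal(μ₀, σ₀²) prior on μ is conjugate. Posterior precision = 1/σ₀² + n/σ²; posterior mean is the precision-weighted average of μ₀ and x̄.
Σxᵢ = 703.54 + 628.77 + 577.54 + 653.06 + 618.69 + 644.44 = 3826.04, so n·x̄ = 3826.04.
σ₀² = 34.39² = 1182.6721, σ² = 26.78² = 717.1684; σ² + n·σ₀² = 717.1684 + 6·1182.6721 = 7813.201.
Posterior mean = (μ₀/σ₀² + n·x̄/σ²)/(1/σ₀² + n/σ²) = (σ²·μ₀ + σ₀²·n·x̄)/(σ² + n·σ₀²) = (717.1684·645.09 + 1182.6721·3826.04)/7813.201 = 4987588.92464/7813.201 = 638.3541.

638.3541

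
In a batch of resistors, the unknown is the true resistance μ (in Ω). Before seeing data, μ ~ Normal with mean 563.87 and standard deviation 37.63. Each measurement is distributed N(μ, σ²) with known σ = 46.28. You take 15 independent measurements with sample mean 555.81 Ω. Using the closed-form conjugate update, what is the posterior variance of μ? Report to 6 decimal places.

129.709497

For Normal data with known variance σ², a Normal(μ₀, σ₀²) prior on μ is conjugate. Posterior precision = 1/σ₀² + n/σ²; posterior mean is the precision-weighted average of μ₀ and x̄.
σ₀² = 37.63² = 1416.0169, σ² = 46.28² = 2141.8384; σ² + n·σ₀² = 2141.8384 + 15·1416.0169 = 23382.0919.
Posterior precision = 1/σ₀² + n/σ² = 1/1416.0169 + 15/2141.8384 = (σ² + n·σ₀²)/(σ₀²σ²) = 23382.0919/(1416.0169·2141.8384); posterior variance σₙ² = σ₀²σ²/(σ² + n·σ₀²) = 1416.0169·2141.8384/23382.0919 = 129.709497.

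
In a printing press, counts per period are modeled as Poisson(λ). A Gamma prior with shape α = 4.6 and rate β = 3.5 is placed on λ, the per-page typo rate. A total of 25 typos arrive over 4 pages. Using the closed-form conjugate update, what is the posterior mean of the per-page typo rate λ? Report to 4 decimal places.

3.9467

With a Gamma(shape α, rate β) prior, the Poisson likelihood is conjugate: the posterior is Gamma(α + ΣXᵢ, β + n).
Posterior: Gamma(α+S, β+n) = Gamma(4.6+25, 3.5+4) = Gamma(29.6, 7.5).
Posterior mean = α/β = 29.6/7.5 = 3.9467.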